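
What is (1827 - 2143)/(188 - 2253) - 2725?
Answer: -5626809/2065 ≈ -2724.8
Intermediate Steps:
(1827 - 2143)/(188 - 2253) - 2725 = -316/(-2065) - 2725 = -316*(-1/2065) - 2725 = 316/2065 - 2725 = -5626809/2065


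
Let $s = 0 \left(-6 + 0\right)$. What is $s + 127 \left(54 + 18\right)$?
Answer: $9144$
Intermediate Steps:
$s = 0$ ($s = 0 \left(-6\right) = 0$)
$s + 127 \left(54 + 18\right) = 0 + 127 \left(54 + 18\right) = 0 + 127 \cdot 72 = 0 + 9144 = 9144$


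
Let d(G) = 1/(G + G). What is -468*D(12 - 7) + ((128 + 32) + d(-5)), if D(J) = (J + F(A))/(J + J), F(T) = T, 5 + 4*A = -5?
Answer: 429/10 ≈ 42.900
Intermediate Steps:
A = -5/2 (A = -5/4 + (¼)*(-5) = -5/4 - 5/4 = -5/2 ≈ -2.5000)
d(G) = 1/(2*G)
D(J) = (-5/2 + J)/(2*J) (D(J) = (J - 5/2)/(J + J) = (-5/2 + J)/((2*J)) = (-5/2 + J)*(1/(2*J)) = (-5/2 + J)/(2*J))
-468*D(12 - 7) + ((128 + 32) + d(-5)) = -117*(-5 + 2*(12 - 7))/(12 - 7) + ((128 + 32) + (½)/(-5)) = -117*(-5 + 2*5)/5 + (160 + (½)*(-⅕)) = -117*(-5 + 10)/5 + (160 - ⅒) = -117*5/5 + 1599/10 = -468*¼ + 1599/10 = -117 + 1599/10 = 429/10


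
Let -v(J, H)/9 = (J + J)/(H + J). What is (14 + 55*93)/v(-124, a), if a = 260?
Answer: 87193/279 ≈ 312.52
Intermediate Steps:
v(J, H) = -18*J/(H + J) (v(J, H) = -9*(J + J)/(H + J) = -9*2*J/(H + J) = -18*J/(H + J))
(14 + 55*93)/v(-124, a) = (14 + 55*93)/((-18*(-124)/(260 - 124))) = (14 + 5115)/((-18*(-124)/136)) = 5129/((-18*(-124)*1/136)) = 5129/(279/17) = 5129*(17/279) = 87193/279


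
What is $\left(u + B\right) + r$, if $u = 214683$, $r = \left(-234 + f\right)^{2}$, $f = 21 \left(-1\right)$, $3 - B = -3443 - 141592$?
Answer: $424746$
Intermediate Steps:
$B = 145038$ ($B = 3 - \left(-3443 - 141592\right) = 3 - -145035 = 3 + 145035 = 145038$)
$f = -21$
$r = 65025$ ($r = \left(-234 - 21\right)^{2} = \left(-255\right)^{2} = 65025$)
$\left(u + B\right) + r = \left(214683 + 145038\right) + 65025 = 359721 + 65025 = 424746$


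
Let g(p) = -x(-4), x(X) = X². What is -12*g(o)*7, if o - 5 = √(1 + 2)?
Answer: 1344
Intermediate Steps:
o = 5 + √3 (o = 5 + √(1 + 2) = 5 + √3 ≈ 6.7320)
g(p) = -16 (g(p) = -1*(-4)² = -1*16 = -16)
-12*g(o)*7 = -12*(-16)*7 = 192*7 = 1344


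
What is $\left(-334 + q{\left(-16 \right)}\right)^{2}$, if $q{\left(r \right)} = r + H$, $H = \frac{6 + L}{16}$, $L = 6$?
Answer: $\frac{1951609}{16} \approx 1.2198 \cdot 10^{5}$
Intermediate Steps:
$H = \frac{3}{4}$ ($H = \frac{6 + 6}{16} = 12 \cdot \frac{1}{16} = \frac{3}{4} \approx 0.75$)
$q{\left(r \right)} = \frac{3}{4} + r$ ($q{\left(r \right)} = r + \frac{3}{4} = \frac{3}{4} + r$)
$\left(-334 + q{\left(-16 \right)}\right)^{2} = \left(-334 + \left(\frac{3}{4} - 16\right)\right)^{2} = \left(-334 - \frac{61}{4}\right)^{2} = \left(- \frac{1397}{4}\right)^{2} = \frac{1951609}{16}$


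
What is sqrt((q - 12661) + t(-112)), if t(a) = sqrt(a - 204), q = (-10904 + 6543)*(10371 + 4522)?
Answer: sqrt(-64961034 + 2*I*sqrt(79)) ≈ 0.e-3 + 8059.8*I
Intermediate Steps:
q = -64948373 (q = -4361*14893 = -64948373)
t(a) = sqrt(-204 + a)
sqrt((q - 12661) + t(-112)) = sqrt((-64948373 - 12661) + sqrt(-204 - 112)) = sqrt(-64961034 + sqrt(-316)) = sqrt(-64961034 + 2*I*sqrt(79))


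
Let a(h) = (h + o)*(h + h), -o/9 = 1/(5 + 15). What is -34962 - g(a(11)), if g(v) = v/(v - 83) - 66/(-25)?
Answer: -1303364981/37275 ≈ -34966.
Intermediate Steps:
o = -9/20 (o = -9/(5 + 15) = -9/20 ≈ -0.45000)
a(h) = 2*h*(-9/20 + h) (a(h) = (h - 9/20)*(h + h) = (-9/20 + h)*(2*h) = 2*h*(-9/20 + h))
g(v) = 66/25 + v/(-83 + v) (g(v) = v/(-83 + v) - 66*(-1/25) = v/(-83 + v) + 66/25 = 66/25 + v/(-83 + v))
-34962 - g(a(11)) = -34962 - (-5478 + 91*((1/10)*11*(-9 + 20*11)))/(25*(-83 + (1/10)*11*(-9 + 20*11))) = -34962 - (-5478 + 91*((1/10)*11*(-9 + 220)))/(25*(-83 + (1/10)*11*(-9 + 220))) = -34962 - (-5478 + 91*((1/10)*11*211))/(25*(-83 + (1/10)*11*211)) = -34962 - (-5478 + 91*(2321/10))/(25*(-83 + 2321/10)) = -34962 - (-5478 + 211211/10)/(25*1491/10) = -34962 - 10*156431/(25*1491*10) = -34962 - 1*156431/37275 = -34962 - 156431/37275 = -1303364981/37275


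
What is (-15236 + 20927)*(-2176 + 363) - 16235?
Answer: -10334018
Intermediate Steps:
(-15236 + 20927)*(-2176 + 363) - 16235 = 5691*(-1813) - 16235 = -10317783 - 16235 = -10334018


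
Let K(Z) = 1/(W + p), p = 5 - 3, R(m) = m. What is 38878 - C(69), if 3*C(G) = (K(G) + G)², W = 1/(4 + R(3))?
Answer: 25156886/675 ≈ 37269.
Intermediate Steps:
W = ⅐ (W = 1/(4 + 3) = 1/7 = ⅐ ≈ 0.14286)
p = 2
K(Z) = 7/15 (K(Z) = 1/(⅐ + 2) = 1/(15/7) = 7/15)
C(G) = (7/15 + G)²/3
38878 - C(69) = 38878 - (7 + 15*69)²/675 = 38878 - (7 + 1035)²/675 = 38878 - 1042²/675 = 38878 - 1085764/675 = 25156886/675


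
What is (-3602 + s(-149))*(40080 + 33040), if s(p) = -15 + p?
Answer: -275369920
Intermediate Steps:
(-3602 + s(-149))*(40080 + 33040) = (-3602 + (-15 - 149))*(40080 + 33040) = (-3602 - 164)*73120 = -3766*73120 = -275369920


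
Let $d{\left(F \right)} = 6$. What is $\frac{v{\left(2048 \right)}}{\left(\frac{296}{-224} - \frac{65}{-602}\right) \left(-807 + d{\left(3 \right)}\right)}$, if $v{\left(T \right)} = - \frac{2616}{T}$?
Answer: $- \frac{32809}{24965568} \approx -0.0013142$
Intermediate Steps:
$\frac{v{\left(2048 \right)}}{\left(\frac{296}{-224} - \frac{65}{-602}\right) \left(-807 + d{\left(3 \right)}\right)} = \frac{\left(-2616\right) \frac{1}{2048}}{\left(\frac{296}{-224} - \frac{65}{-602}\right) \left(-807 + 6\right)} = \frac{\left(-2616\right) \frac{1}{2048}}{\left(296 \left(- \frac{1}{224}\right) - - \frac{65}{602}\right) \left(-801\right)} = - \frac{327}{256 \left(- \frac{37}{28} + \frac{65}{602}\right) \left(-801\right)} = - \frac{327}{256 \left(\left(- \frac{1461}{1204}\right) \left(-801\right)\right)} = - \frac{327}{256 \cdot \frac{1170261}{1204}} = \left(- \frac{327}{256}\right) \frac{1204}{1170261} = - \frac{32809}{24965568}$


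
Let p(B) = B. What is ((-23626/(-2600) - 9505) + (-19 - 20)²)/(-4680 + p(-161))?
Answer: 10367387/6293300 ≈ 1.6474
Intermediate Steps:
((-23626/(-2600) - 9505) + (-19 - 20)²)/(-4680 + p(-161)) = ((-23626/(-2600) - 9505) + (-19 - 20)²)/(-4680 - 161) = ((-23626*(-1/2600) - 9505) + (-39)²)/(-4841) = ((11813/1300 - 9505) + 1521)*(-1/4841) = (-12344687/1300 + 1521)*(-1/4841) = -10367387/1300*(-1/4841) = 10367387/6293300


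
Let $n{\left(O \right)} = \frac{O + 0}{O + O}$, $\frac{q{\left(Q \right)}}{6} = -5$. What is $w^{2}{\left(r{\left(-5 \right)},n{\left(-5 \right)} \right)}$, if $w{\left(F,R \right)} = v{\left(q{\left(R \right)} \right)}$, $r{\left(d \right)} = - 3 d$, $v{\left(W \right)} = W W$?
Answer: $810000$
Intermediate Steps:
$q{\left(Q \right)} = -30$ ($q{\left(Q \right)} = 6 \left(-5\right) = -30$)
$v{\left(W \right)} = W^{2}$
$n{\left(O \right)} = \frac{1}{2}$ ($n{\left(O \right)} = \frac{O}{2 O} = O \frac{1}{2 O} = \frac{1}{2}$)
$w{\left(F,R \right)} = 900$ ($w{\left(F,R \right)} = \left(-30\right)^{2} = 900$)
$w^{2}{\left(r{\left(-5 \right)},n{\left(-5 \right)} \right)} = 900^{2} = 810000$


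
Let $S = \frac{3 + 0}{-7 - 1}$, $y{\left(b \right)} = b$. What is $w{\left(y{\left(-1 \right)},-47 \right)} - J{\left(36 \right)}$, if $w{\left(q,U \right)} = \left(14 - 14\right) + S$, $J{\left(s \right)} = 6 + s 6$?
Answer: $- \frac{1779}{8} \approx -222.38$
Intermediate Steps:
$S = - \frac{3}{8}$ ($S = \frac{3}{-8} = 3 \left(- \frac{1}{8}\right) = - \frac{3}{8} \approx -0.375$)
$J{\left(s \right)} = 6 + 6 s$
$w{\left(q,U \right)} = - \frac{3}{8}$ ($w{\left(q,U \right)} = \left(14 - 14\right) - \frac{3}{8} = 0 - \frac{3}{8} = - \frac{3}{8}$)
$w{\left(y{\left(-1 \right)},-47 \right)} - J{\left(36 \right)} = - \frac{3}{8} - \left(6 + 6 \cdot 36\right) = - \frac{3}{8} - \left(6 + 216\right) = - \frac{3}{8} - 222 = - \frac{1779}{8}$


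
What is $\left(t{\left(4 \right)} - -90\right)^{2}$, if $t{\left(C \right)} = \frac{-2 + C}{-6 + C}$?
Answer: $7921$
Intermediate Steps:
$t{\left(C \right)} = \frac{-2 + C}{-6 + C}$
$\left(t{\left(4 \right)} - -90\right)^{2} = \left(\frac{-2 + 4}{-6 + 4} - -90\right)^{2} = \left(\frac{1}{-2} \cdot 2 + 90\right)^{2} = \left(\left(- \frac{1}{2}\right) 2 + 90\right)^{2} = \left(-1 + 90\right)^{2} = 89^{2} = 7921$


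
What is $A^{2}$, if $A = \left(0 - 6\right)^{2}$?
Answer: $1296$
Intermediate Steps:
$A = 36$ ($A = \left(0 - 6\right)^{2} = \left(-6\right)^{2} = 36$)
$A^{2} = 36^{2} = 1296$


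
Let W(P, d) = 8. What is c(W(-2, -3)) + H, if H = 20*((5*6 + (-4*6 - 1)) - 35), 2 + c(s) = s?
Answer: -594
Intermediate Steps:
c(s) = -2 + s
H = -600 (H = 20*((30 + (-24 - 1)) - 35) = 20*((30 - 25) - 35) = 20*(5 - 35) = 20*(-30) = -600)
c(W(-2, -3)) + H = (-2 + 8) - 600 = 6 - 600 = -594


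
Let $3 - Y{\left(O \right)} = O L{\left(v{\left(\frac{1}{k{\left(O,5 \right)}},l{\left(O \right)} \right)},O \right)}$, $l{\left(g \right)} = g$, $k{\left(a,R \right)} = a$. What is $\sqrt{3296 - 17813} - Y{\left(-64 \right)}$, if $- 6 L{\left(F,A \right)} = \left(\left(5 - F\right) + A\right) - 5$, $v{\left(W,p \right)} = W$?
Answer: $- \frac{1371}{2} + 3 i \sqrt{1613} \approx -685.5 + 120.49 i$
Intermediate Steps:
$L{\left(F,A \right)} = - \frac{A}{6} + \frac{F}{6}$ ($L{\left(F,A \right)} = - \frac{\left(\left(5 - F\right) + A\right) - 5}{6} = - \frac{\left(5 + A - F\right) - 5}{6} = - \frac{A - F}{6} = - \frac{A}{6} + \frac{F}{6}$)
$Y{\left(O \right)} = 3 - O \left(- \frac{O}{6} + \frac{1}{6 O}\right)$
$\sqrt{3296 - 17813} - Y{\left(-64 \right)} = \sqrt{3296 - 17813} - \left(\frac{17}{6} + \frac{\left(-64\right)^{2}}{6}\right) = \sqrt{-14517} - \left(\frac{17}{6} + \frac{1}{6} \cdot 4096\right) = 3 i \sqrt{1613} - \left(\frac{17}{6} + \frac{2048}{3}\right) = 3 i \sqrt{1613} - \frac{1371}{2} = - \frac{1371}{2} + 3 i \sqrt{1613}$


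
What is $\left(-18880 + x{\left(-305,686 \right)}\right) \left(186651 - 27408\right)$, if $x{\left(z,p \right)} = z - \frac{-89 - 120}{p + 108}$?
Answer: $- \frac{2425697820483}{794} \approx -3.055 \cdot 10^{9}$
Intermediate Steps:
$x{\left(z,p \right)} = z + \frac{209}{108 + p}$ ($x{\left(z,p \right)} = z - - \frac{209}{108 + p} = z + \frac{209}{108 + p}$)
$\left(-18880 + x{\left(-305,686 \right)}\right) \left(186651 - 27408\right) = \left(-18880 + \frac{209 + 108 \left(-305\right) + 686 \left(-305\right)}{108 + 686}\right) \left(186651 - 27408\right) = \left(-18880 + \frac{209 - 32940 - 209230}{794}\right) 159243 = \left(-18880 + \frac{1}{794} \left(-241961\right)\right) 159243 = \left(-18880 - \frac{241961}{794}\right) 159243 = \left(- \frac{15232681}{794}\right) 159243 = - \frac{2425697820483}{794}$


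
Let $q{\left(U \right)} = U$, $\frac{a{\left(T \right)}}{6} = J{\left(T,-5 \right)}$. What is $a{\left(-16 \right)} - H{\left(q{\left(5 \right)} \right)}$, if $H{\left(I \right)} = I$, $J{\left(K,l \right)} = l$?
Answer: $-35$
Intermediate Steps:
$a{\left(T \right)} = -30$ ($a{\left(T \right)} = 6 \left(-5\right) = -30$)
$a{\left(-16 \right)} - H{\left(q{\left(5 \right)} \right)} = -30 - 5 = -35$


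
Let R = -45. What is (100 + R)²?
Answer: 3025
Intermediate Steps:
(100 + R)² = (100 - 45)² = 55² = 3025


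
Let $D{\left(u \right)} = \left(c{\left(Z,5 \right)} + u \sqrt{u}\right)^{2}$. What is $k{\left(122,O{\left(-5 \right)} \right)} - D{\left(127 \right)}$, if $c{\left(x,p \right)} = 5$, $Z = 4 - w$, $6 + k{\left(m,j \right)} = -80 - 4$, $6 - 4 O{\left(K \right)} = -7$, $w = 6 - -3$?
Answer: $-2048498 - 1270 \sqrt{127} \approx -2.0628 \cdot 10^{6}$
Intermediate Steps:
$w = 9$ ($w = 6 + 3 = 9$)
$O{\left(K \right)} = \frac{13}{4}$ ($O{\left(K \right)} = \frac{3}{2} - - \frac{7}{4} = \frac{3}{2} + \frac{7}{4} = \frac{13}{4}$)
$k{\left(m,j \right)} = -90$ ($k{\left(m,j \right)} = -6 - 84 = -90$)
$Z = -5$ ($Z = 4 - 9 = -5$)
$D{\left(u \right)} = \left(5 + u^{\frac{3}{2}}\right)^{2}$ ($D{\left(u \right)} = \left(5 + u \sqrt{u}\right)^{2} = \left(5 + u^{\frac{3}{2}}\right)^{2}$)
$k{\left(122,O{\left(-5 \right)} \right)} - D{\left(127 \right)} = -90 - \left(5 + 127^{\frac{3}{2}}\right)^{2} = -90 - \left(5 + 127 \sqrt{127}\right)^{2}$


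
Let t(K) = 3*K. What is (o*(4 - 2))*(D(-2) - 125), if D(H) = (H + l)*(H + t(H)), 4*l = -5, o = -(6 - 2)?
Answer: 792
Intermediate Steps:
o = -4 (o = -1*4 = -4)
l = -5/4 (l = (¼)*(-5) = -5/4 ≈ -1.2500)
D(H) = 4*H*(-5/4 + H) (D(H) = (H - 5/4)*(H + 3*H) = (-5/4 + H)*(4*H) = 4*H*(-5/4 + H))
(o*(4 - 2))*(D(-2) - 125) = (-4*(4 - 2))*(-2*(-5 + 4*(-2)) - 125) = (-4*2)*(-2*(-5 - 8) - 125) = -8*(-2*(-13) - 125) = -8*(26 - 125) = -8*(-99) = 792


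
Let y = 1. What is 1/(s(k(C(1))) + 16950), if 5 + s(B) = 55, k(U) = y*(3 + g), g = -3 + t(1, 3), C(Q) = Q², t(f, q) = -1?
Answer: 1/17000 ≈ 5.8823e-5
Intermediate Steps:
g = -4 (g = -3 - 1 = -4)
k(U) = -1 (k(U) = 1*(3 - 4) = 1*(-1) = -1)
s(B) = 50 (s(B) = -5 + 55 = 50)
1/(s(k(C(1))) + 16950) = 1/(50 + 16950) = 1/17000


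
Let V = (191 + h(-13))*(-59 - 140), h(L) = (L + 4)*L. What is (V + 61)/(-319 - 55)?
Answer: 61231/374 ≈ 163.72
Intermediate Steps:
h(L) = L*(4 + L) (h(L) = (4 + L)*L = L*(4 + L))
V = -61292 (V = (191 - 13*(4 - 13))*(-59 - 140) = (191 - 13*(-9))*(-199) = (191 + 117)*(-199) = 308*(-199) = -61292)
(V + 61)/(-319 - 55) = (-61292 + 61)/(-319 - 55) = -61231/(-374) = -61231*(-1/374) = 61231/374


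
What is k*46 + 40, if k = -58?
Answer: -2628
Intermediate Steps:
k*46 + 40 = -58*46 + 40 = -2668 + 40 = -2628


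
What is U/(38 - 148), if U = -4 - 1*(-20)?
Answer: -8/55 ≈ -0.14545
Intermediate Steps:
U = 16 (U = -4 + 20 = 16)
U/(38 - 148) = 16/(38 - 148) = 16/(-110) = -1/110*16 = -8/55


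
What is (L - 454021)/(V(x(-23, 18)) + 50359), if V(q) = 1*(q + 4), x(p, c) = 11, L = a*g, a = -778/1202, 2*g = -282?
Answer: -136405886/15137387 ≈ -9.0112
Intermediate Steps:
g = -141 (g = (1/2)*(-282) = -141)
a = -389/601 (a = -778*1/1202 = -389/601 ≈ -0.64725)
L = 54849/601 (L = -389/601*(-141) = 54849/601 ≈ 91.263)
V(q) = 4 + q (V(q) = 1*(4 + q) = 4 + q)
(L - 454021)/(V(x(-23, 18)) + 50359) = (54849/601 - 454021)/((4 + 11) + 50359) = -272811772/(601*(15 + 50359)) = -272811772/601/50374 = -272811772/601*1/50374 = -136405886/15137387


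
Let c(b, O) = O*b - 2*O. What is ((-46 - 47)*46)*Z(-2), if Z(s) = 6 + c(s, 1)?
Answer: -8556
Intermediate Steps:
c(b, O) = -2*O + O*b
Z(s) = 4 + s (Z(s) = 6 + 1*(-2 + s) = 6 + (-2 + s) = 4 + s)
((-46 - 47)*46)*Z(-2) = ((-46 - 47)*46)*(4 - 2) = -93*46*2 = -4278*2 = -8556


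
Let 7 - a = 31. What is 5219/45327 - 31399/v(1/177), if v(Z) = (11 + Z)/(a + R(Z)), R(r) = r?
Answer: 6044436009443/88296996 ≈ 68456.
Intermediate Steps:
a = -24 (a = 7 - 1*31 = 7 - 31 = -24)
v(Z) = (11 + Z)/(-24 + Z)
5219/45327 - 31399/v(1/177) = 5219/45327 - 31399*(-24 + 1/177)/(11 + 1/177) = 5219*(1/45327) - 31399*(-24 + 1/177)/(11 + 1/177) = 5219/45327 - 31399/((1948/177)/(-4247/177)) = 5219/45327 - 31399/((-177/4247*1948/177)) = 5219/45327 - 31399/(-1948/4247) = 5219/45327 - 31399*(-4247/1948) = 5219/45327 + 133351553/1948 = 6044436009443/88296996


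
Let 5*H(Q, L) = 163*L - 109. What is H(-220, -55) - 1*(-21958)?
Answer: 100716/5 ≈ 20143.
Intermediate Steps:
H(Q, L) = -109/5 + 163*L/5 (H(Q, L) = (163*L - 109)/5 = (-109 + 163*L)/5 = -109/5 + 163*L/5)
H(-220, -55) - 1*(-21958) = (-109/5 + (163/5)*(-55)) - 1*(-21958) = (-109/5 - 1793) + 21958 = -9074/5 + 21958 = 100716/5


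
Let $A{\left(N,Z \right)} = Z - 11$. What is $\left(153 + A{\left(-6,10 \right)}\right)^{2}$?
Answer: $23104$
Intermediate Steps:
$A{\left(N,Z \right)} = -11 + Z$
$\left(153 + A{\left(-6,10 \right)}\right)^{2} = \left(153 + \left(-11 + 10\right)\right)^{2} = \left(153 - 1\right)^{2} = 152^{2} = 23104$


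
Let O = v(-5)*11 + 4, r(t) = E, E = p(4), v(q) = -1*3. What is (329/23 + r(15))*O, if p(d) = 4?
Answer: -12209/23 ≈ -530.83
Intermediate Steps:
v(q) = -3
E = 4
r(t) = 4
O = -29 (O = -3*11 + 4 = -33 + 4 = -29)
(329/23 + r(15))*O = (329/23 + 4)*(-29) = (421/23)*(-29) = -12209/23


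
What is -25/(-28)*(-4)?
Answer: -25/7 ≈ -3.5714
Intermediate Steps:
-25/(-28)*(-4) = -25*(-1/28)*(-4) = (25/28)*(-4) = -25/7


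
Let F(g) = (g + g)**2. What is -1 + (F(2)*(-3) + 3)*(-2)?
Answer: 89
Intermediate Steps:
F(g) = 4*g**2 (F(g) = (2*g)**2 = 4*g**2)
-1 + (F(2)*(-3) + 3)*(-2) = -1 + ((4*2**2)*(-3) + 3)*(-2) = -1 + ((4*4)*(-3) + 3)*(-2) = -1 + (16*(-3) + 3)*(-2) = -1 + (-48 + 3)*(-2) = -1 - 45*(-2) = -1 + 90 = 89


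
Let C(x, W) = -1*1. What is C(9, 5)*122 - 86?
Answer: -208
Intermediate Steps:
C(x, W) = -1
C(9, 5)*122 - 86 = -1*122 - 86 = -122 - 86 = -208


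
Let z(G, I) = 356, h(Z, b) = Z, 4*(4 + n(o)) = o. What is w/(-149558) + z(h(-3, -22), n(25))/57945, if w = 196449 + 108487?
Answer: -8808136936/4333069155 ≈ -2.0328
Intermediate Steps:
n(o) = -4 + o/4
w = 304936
w/(-149558) + z(h(-3, -22), n(25))/57945 = 304936/(-149558) + 356/57945 = 304936*(-1/149558) + 356*(1/57945) = -152468/74779 + 356/57945 = -8808136936/4333069155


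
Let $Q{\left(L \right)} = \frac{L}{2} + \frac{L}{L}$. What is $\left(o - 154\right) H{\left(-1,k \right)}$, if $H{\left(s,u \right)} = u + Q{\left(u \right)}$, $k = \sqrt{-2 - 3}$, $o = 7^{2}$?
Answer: $-105 - \frac{315 i \sqrt{5}}{2} \approx -105.0 - 352.18 i$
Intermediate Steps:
$o = 49$
$Q{\left(L \right)} = 1 + \frac{L}{2}$ ($Q{\left(L \right)} = L \frac{1}{2} + 1 = \frac{L}{2} + 1 = 1 + \frac{L}{2}$)
$k = i \sqrt{5}$ ($k = \sqrt{-5} = i \sqrt{5} \approx 2.2361 i$)
$H{\left(s,u \right)} = 1 + \frac{3 u}{2}$ ($H{\left(s,u \right)} = u + \left(1 + \frac{u}{2}\right) = 1 + \frac{3 u}{2}$)
$\left(o - 154\right) H{\left(-1,k \right)} = \left(49 - 154\right) \left(1 + \frac{3 i \sqrt{5}}{2}\right) = - 105 \left(1 + \frac{3 i \sqrt{5}}{2}\right) = -105 - \frac{315 i \sqrt{5}}{2}$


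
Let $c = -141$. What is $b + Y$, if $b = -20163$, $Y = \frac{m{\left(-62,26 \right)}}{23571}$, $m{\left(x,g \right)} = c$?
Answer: $- \frac{158420738}{7857} \approx -20163.0$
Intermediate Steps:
$m{\left(x,g \right)} = -141$
$Y = - \frac{47}{7857}$ ($Y = - \frac{141}{23571} = \left(-141\right) \frac{1}{23571} = - \frac{47}{7857} \approx -0.0059819$)
$b + Y = -20163 - \frac{47}{7857} = - \frac{158420738}{7857}$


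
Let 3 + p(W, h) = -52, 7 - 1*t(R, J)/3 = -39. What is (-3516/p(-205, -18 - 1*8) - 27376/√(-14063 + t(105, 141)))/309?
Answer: 1172/5665 + 27376*I*√557/860565 ≈ 0.20688 + 0.75078*I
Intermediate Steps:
t(R, J) = 138 (t(R, J) = 21 - 3*(-39) = 21 + 117 = 138)
p(W, h) = -55 (p(W, h) = -3 - 52 = -55)
(-3516/p(-205, -18 - 1*8) - 27376/√(-14063 + t(105, 141)))/309 = (-3516/(-55) - 27376/√(-14063 + 138))/309 = (-3516*(-1/55) - 27376*(-I*√557/2785))*(1/309) = (3516/55 - 27376*(-I*√557/2785))*(1/309) = (3516/55 - (-27376)*I*√557/2785)*(1/309) = (3516/55 + 27376*I*√557/2785)*(1/309) = 1172/5665 + 27376*I*√557/860565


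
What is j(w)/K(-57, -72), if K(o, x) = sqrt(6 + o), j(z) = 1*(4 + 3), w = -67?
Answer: -7*I*sqrt(51)/51 ≈ -0.9802*I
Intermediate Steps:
j(z) = 7 (j(z) = 1*7 = 7)
j(w)/K(-57, -72) = 7/(sqrt(6 - 57)) = 7/(sqrt(-51)) = 7/((I*sqrt(51))) = 7*(-I*sqrt(51)/51) = -7*I*sqrt(51)/51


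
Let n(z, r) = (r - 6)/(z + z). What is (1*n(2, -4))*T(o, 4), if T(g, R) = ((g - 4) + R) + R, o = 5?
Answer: -45/2 ≈ -22.500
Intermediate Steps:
n(z, r) = (-6 + r)/(2*z) (n(z, r) = (-6 + r)/((2*z)) = (-6 + r)*(1/(2*z)) = (-6 + r)/(2*z))
T(g, R) = -4 + g + 2*R (T(g, R) = ((-4 + g) + R) + R = (-4 + R + g) + R = -4 + g + 2*R)
(1*n(2, -4))*T(o, 4) = (1*((½)*(-6 - 4)/2))*(-4 + 5 + 2*4) = (1*((½)*(½)*(-10)))*(-4 + 5 + 8) = (1*(-5/2))*9 = -5/2*9 = -45/2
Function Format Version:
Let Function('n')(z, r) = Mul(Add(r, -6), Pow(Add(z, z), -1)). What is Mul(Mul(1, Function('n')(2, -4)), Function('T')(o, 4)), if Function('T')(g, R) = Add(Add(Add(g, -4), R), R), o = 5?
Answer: Rational(-45, 2) ≈ -22.500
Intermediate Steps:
Function('n')(z, r) = Mul(Rational(1, 2), Pow(z, -1), Add(-6, r)) (Function('n')(z, r) = Mul(Add(-6, r), Pow(Mul(2, z), -1)) = Mul(Add(-6, r), Mul(Rational(1, 2), Pow(z, -1))) = Mul(Rational(1, 2), Pow(z, -1), Add(-6, r)))
Function('T')(g, R) = Add(-4, g, Mul(2, R)) (Function('T')(g, R) = Add(Add(Add(-4, g), R), R) = Add(Add(-4, R, g), R) = Add(-4, g, Mul(2, R)))
Mul(Mul(1, Function('n')(2, -4)), Function('T')(o, 4)) = Mul(Mul(1, Mul(Rational(1, 2), Pow(2, -1), Add(-6, -4))), Add(-4, 5, Mul(2, 4))) = Mul(Mul(1, Mul(Rational(1, 2), Rational(1, 2), -10)), Add(-4, 5, 8)) = Mul(Mul(1, Rational(-5, 2)), 9) = Mul(Rational(-5, 2), 9) = Rational(-45, 2)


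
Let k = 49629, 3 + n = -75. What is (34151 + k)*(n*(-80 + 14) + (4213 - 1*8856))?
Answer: 42308900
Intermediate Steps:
n = -78 (n = -3 - 75 = -78)
(34151 + k)*(n*(-80 + 14) + (4213 - 1*8856)) = (34151 + 49629)*(-78*(-80 + 14) + (4213 - 1*8856)) = 83780*(-78*(-66) + (4213 - 8856)) = 83780*(5148 - 4643) = 83780*505 = 42308900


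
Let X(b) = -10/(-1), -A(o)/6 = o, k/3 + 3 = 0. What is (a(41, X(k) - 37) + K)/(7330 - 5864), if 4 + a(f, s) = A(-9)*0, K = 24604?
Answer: 12300/733 ≈ 16.780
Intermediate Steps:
k = -9 (k = -9 + 3*0 = -9 + 0 = -9)
A(o) = -6*o
X(b) = 10 (X(b) = -10*(-1) = 10)
a(f, s) = -4 (a(f, s) = -4 - 6*(-9)*0 = -4 + 54*0 = -4 + 0 = -4)
(a(41, X(k) - 37) + K)/(7330 - 5864) = (-4 + 24604)/(7330 - 5864) = 24600/1466 = 24600*(1/1466) = 12300/733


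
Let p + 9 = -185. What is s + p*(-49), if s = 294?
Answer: 9800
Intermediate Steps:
p = -194 (p = -9 - 185 = -194)
s + p*(-49) = 294 - 194*(-49) = 294 + 9506 = 9800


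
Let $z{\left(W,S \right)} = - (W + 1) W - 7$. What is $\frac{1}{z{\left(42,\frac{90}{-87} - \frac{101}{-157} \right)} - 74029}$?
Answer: $- \frac{1}{75842} \approx -1.3185 \cdot 10^{-5}$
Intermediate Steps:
$z{\left(W,S \right)} = -7 + W \left(-1 - W\right)$ ($z{\left(W,S \right)} = - (1 + W) W - 7 = \left(-1 - W\right) W - 7 = W \left(-1 - W\right) - 7 = -7 + W \left(-1 - W\right)$)
$\frac{1}{z{\left(42,\frac{90}{-87} - \frac{101}{-157} \right)} - 74029} = \frac{1}{\left(-7 - 42 - 42^{2}\right) - 74029} = \frac{1}{\left(-7 - 42 - 1764\right) - 74029} = \frac{1}{-1813 - 74029} = \frac{1}{-75842} = - \frac{1}{75842}$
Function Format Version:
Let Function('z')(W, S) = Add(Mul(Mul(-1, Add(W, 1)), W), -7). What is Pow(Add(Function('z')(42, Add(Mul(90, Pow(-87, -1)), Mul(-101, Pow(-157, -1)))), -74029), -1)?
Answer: Rational(-1, 75842) ≈ -1.3185e-5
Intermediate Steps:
Function('z')(W, S) = Add(-7, Mul(W, Add(-1, Mul(-1, W)))) (Function('z')(W, S) = Add(Mul(Mul(-1, Add(1, W)), W), -7) = Add(Mul(Add(-1, Mul(-1, W)), W), -7) = Add(Mul(W, Add(-1, Mul(-1, W))), -7) = Add(-7, Mul(W, Add(-1, Mul(-1, W)))))
Pow(Add(Function('z')(42, Add(Mul(90, Pow(-87, -1)), Mul(-101, Pow(-157, -1)))), -74029), -1) = Pow(Add(Add(-7, Mul(-1, 42), Mul(-1, Pow(42, 2))), -74029), -1) = Pow(Add(Add(-7, -42, Mul(-1, 1764)), -74029), -1) = Pow(Add(Add(-7, -42, -1764), -74029), -1) = Pow(Add(-1813, -74029), -1) = Pow(-75842, -1) = Rational(-1, 75842)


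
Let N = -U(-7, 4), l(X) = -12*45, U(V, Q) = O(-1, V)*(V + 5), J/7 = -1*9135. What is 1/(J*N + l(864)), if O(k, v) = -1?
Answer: 1/127350 ≈ 7.8524e-6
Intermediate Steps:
J = -63945 (J = 7*(-1*9135) = 7*(-9135) = -63945)
U(V, Q) = -5 - V (U(V, Q) = -(V + 5) = -(5 + V) = -5 - V)
l(X) = -540
N = -2 (N = -(-5 - 1*(-7)) = -(-5 + 7) = -1*2 = -2)
1/(J*N + l(864)) = 1/(-63945*(-2) - 540) = 1/(127890 - 540) = 1/127350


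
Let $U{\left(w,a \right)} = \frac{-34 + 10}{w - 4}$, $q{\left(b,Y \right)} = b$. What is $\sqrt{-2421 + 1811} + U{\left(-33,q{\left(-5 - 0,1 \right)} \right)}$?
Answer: $\frac{24}{37} + i \sqrt{610} \approx 0.64865 + 24.698 i$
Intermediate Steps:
$U{\left(w,a \right)} = - \frac{24}{-4 + w}$
$\sqrt{-2421 + 1811} + U{\left(-33,q{\left(-5 - 0,1 \right)} \right)} = \sqrt{-2421 + 1811} - \frac{24}{-4 - 33} = \sqrt{-610} - \frac{24}{-37} = i \sqrt{610} - - \frac{24}{37} = i \sqrt{610} + \frac{24}{37} = \frac{24}{37} + i \sqrt{610}$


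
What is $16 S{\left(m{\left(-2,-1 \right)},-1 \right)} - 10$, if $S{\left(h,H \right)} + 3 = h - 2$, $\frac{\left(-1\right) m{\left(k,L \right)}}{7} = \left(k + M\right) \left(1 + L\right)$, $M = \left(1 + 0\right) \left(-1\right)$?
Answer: $-90$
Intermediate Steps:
$M = -1$ ($M = 1 \left(-1\right) = -1$)
$m{\left(k,L \right)} = - 7 \left(1 + L\right) \left(-1 + k\right)$ ($m{\left(k,L \right)} = - 7 \left(k - 1\right) \left(1 + L\right) = - 7 \left(-1 + k\right) \left(1 + L\right) = - 7 \left(1 + L\right) \left(-1 + k\right)$)
$S{\left(h,H \right)} = -5 + h$ ($S{\left(h,H \right)} = -3 + \left(h - 2\right) = -3 + \left(-2 + h\right) = -5 + h$)
$16 S{\left(m{\left(-2,-1 \right)},-1 \right)} - 10 = 16 \left(-5 + \left(7 - -14 + 7 \left(-1\right) - \left(-7\right) \left(-2\right)\right)\right) - 10 = 16 \left(-5 + \left(7 + 14 - 7 - 14\right)\right) - 10 = 16 \left(-5 + 0\right) - 10 = 16 \left(-5\right) - 10 = -80 - 10 = -90$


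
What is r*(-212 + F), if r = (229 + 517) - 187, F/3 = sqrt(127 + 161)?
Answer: -118508 + 20124*sqrt(2) ≈ -90048.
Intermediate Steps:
F = 36*sqrt(2) (F = 3*sqrt(127 + 161) = 3*sqrt(288) = 3*(12*sqrt(2)) = 36*sqrt(2) ≈ 50.912)
r = 559 (r = 746 - 187 = 559)
r*(-212 + F) = 559*(-212 + 36*sqrt(2)) = -118508 + 20124*sqrt(2)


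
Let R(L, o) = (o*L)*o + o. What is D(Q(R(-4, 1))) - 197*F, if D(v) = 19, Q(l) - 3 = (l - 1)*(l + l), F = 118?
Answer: -23227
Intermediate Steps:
R(L, o) = o + L*o**2 (R(L, o) = (L*o)*o + o = L*o**2 + o = o + L*o**2)
Q(l) = 3 + 2*l*(-1 + l) (Q(l) = 3 + (l - 1)*(l + l) = 3 + (-1 + l)*(2*l) = 3 + 2*l*(-1 + l))
D(Q(R(-4, 1))) - 197*F = 19 - 197*118 = 19 - 23246 = -23227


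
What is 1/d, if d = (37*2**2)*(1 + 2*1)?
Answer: 1/444 ≈ 0.0022523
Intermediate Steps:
d = 444 (d = (37*4)*(1 + 2) = 148*3 = 444)
1/d = 1/444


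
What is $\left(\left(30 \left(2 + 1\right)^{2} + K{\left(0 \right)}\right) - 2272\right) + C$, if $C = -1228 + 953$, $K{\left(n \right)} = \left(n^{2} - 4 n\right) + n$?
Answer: $-2277$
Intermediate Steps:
$K{\left(n \right)} = n^{2} - 3 n$
$C = -275$
$\left(\left(30 \left(2 + 1\right)^{2} + K{\left(0 \right)}\right) - 2272\right) + C = \left(\left(30 \left(2 + 1\right)^{2} + 0 \left(-3 + 0\right)\right) - 2272\right) - 275 = \left(\left(30 \cdot 3^{2} + 0 \left(-3\right)\right) - 2272\right) - 275 = \left(\left(30 \cdot 9 + 0\right) - 2272\right) - 275 = \left(\left(270 + 0\right) - 2272\right) - 275 = \left(270 - 2272\right) - 275 = -2002 - 275 = -2277$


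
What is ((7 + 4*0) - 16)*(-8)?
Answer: 72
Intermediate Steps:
((7 + 4*0) - 16)*(-8) = ((7 + 0) - 16)*(-8) = (7 - 16)*(-8) = -9*(-8) = 72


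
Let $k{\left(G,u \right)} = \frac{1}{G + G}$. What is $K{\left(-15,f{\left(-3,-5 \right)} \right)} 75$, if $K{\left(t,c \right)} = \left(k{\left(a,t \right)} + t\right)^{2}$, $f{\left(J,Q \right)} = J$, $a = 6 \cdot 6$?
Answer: $\frac{29106025}{1728} \approx 16844.0$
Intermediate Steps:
$a = 36$
$k{\left(G,u \right)} = \frac{1}{2 G}$
$K{\left(t,c \right)} = \left(\frac{1}{72} + t\right)^{2}$ ($K{\left(t,c \right)} = \left(\frac{1}{2 \cdot 36} + t\right)^{2} = \left(\frac{1}{2} \cdot \frac{1}{36} + t\right)^{2} = \left(\frac{1}{72} + t\right)^{2}$)
$K{\left(-15,f{\left(-3,-5 \right)} \right)} 75 = \frac{\left(1 + 72 \left(-15\right)\right)^{2}}{5184} \cdot 75 = \frac{\left(1 - 1080\right)^{2}}{5184} \cdot 75 = \frac{\left(-1079\right)^{2}}{5184} \cdot 75 = \frac{1}{5184} \cdot 1164241 \cdot 75 = \frac{1164241}{5184} \cdot 75 = \frac{29106025}{1728}$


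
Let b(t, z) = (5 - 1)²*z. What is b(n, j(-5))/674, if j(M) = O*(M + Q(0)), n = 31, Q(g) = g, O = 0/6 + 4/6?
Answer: -80/1011 ≈ -0.079130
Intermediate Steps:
O = ⅔ (O = 0*(⅙) + 4*(⅙) = 0 + ⅔ = ⅔ ≈ 0.66667)
j(M) = 2*M/3 (j(M) = 2*(M + 0)/3 = 2*M/3)
b(t, z) = 16*z (b(t, z) = 4²*z = 16*z)
b(n, j(-5))/674 = (16*((⅔)*(-5)))/674 = (16*(-10/3))*(1/674) = -160/3*1/674 = -80/1011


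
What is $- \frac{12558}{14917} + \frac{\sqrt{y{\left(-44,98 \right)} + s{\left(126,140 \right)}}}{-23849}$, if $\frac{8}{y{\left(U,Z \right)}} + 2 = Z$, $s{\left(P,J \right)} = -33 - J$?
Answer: $- \frac{1794}{2131} - \frac{5 i \sqrt{249}}{143094} \approx -0.84186 - 0.00055138 i$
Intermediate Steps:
$y{\left(U,Z \right)} = \frac{8}{-2 + Z}$
$- \frac{12558}{14917} + \frac{\sqrt{y{\left(-44,98 \right)} + s{\left(126,140 \right)}}}{-23849} = - \frac{12558}{14917} + \frac{\sqrt{\frac{8}{-2 + 98} - 173}}{-23849} = \left(-12558\right) \frac{1}{14917} + \sqrt{\frac{8}{96} - 173} \left(- \frac{1}{23849}\right) = - \frac{1794}{2131} + \sqrt{8 \cdot \frac{1}{96} - 173} \left(- \frac{1}{23849}\right) = - \frac{1794}{2131} + \sqrt{\frac{1}{12} - 173} \left(- \frac{1}{23849}\right) = - \frac{1794}{2131} + \sqrt{- \frac{2075}{12}} \left(- \frac{1}{23849}\right) = - \frac{1794}{2131} + \frac{5 i \sqrt{249}}{6} \left(- \frac{1}{23849}\right) = - \frac{1794}{2131} - \frac{5 i \sqrt{249}}{143094}$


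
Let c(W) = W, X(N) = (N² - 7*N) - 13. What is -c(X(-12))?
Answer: -215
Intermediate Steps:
X(N) = -13 + N² - 7*N
-c(X(-12)) = -(-13 + (-12)² - 7*(-12)) = -(-13 + 144 + 84) = -1*215 = -215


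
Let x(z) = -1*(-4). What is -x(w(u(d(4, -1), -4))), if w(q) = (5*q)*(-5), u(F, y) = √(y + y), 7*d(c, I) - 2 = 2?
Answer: -4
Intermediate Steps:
d(c, I) = 4/7 (d(c, I) = 2/7 + (⅐)*2 = 2/7 + 2/7 = 4/7)
u(F, y) = √2*√y (u(F, y) = √(2*y) = √2*√y)
w(q) = -25*q
x(z) = 4
-x(w(u(d(4, -1), -4))) = -1*4 = -4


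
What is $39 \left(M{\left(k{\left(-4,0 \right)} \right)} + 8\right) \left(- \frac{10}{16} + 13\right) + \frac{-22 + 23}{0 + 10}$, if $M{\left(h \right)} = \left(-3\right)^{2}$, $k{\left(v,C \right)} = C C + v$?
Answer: $\frac{328189}{40} \approx 8204.7$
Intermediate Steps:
$k{\left(v,C \right)} = v + C^{2}$ ($k{\left(v,C \right)} = C^{2} + v = v + C^{2}$)
$M{\left(h \right)} = 9$
$39 \left(M{\left(k{\left(-4,0 \right)} \right)} + 8\right) \left(- \frac{10}{16} + 13\right) + \frac{-22 + 23}{0 + 10} = 39 \left(9 + 8\right) \left(- \frac{10}{16} + 13\right) + \frac{-22 + 23}{0 + 10} = 39 \cdot 17 \left(\left(-10\right) \frac{1}{16} + 13\right) + 1 \cdot \frac{1}{10} = 39 \cdot 17 \left(- \frac{5}{8} + 13\right) + 1 \cdot \frac{1}{10} = 39 \cdot 17 \cdot \frac{99}{8} + \frac{1}{10} = 39 \cdot \frac{1683}{8} + \frac{1}{10} = \frac{65637}{8} + \frac{1}{10} = \frac{328189}{40}$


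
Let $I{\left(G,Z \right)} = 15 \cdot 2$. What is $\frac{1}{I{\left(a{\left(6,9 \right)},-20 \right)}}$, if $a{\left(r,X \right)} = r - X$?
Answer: $\frac{1}{30} \approx 0.033333$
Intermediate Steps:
$I{\left(G,Z \right)} = 30$
$\frac{1}{I{\left(a{\left(6,9 \right)},-20 \right)}} = \frac{1}{30}$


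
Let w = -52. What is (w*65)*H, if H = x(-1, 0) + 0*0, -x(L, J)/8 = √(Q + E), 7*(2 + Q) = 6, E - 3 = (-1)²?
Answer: 54080*√35/7 ≈ 45706.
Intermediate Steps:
E = 4 (E = 3 + (-1)² = 3 + 1 = 4)
Q = -8/7 (Q = -2 + (⅐)*6 = -2 + 6/7 = -8/7 ≈ -1.1429)
x(L, J) = -16*√35/7 (x(L, J) = -8*√(-8/7 + 4) = -16*√35/7)
H = -16*√35/7 (H = -16*√35/7 + 0*0 = -16*√35/7 + 0 = -16*√35/7 ≈ -13.522)
(w*65)*H = (-52*65)*(-16*√35/7) = -(-54080)*√35/7 = 54080*√35/7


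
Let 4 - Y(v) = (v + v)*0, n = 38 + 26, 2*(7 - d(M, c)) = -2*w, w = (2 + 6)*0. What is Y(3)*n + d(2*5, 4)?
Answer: 263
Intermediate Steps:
w = 0 (w = 8*0 = 0)
d(M, c) = 7 (d(M, c) = 7 - (-1)*0 = 7 - 1/2*0 = 7 + 0 = 7)
n = 64
Y(v) = 4 (Y(v) = 4 - (v + v)*0 = 4 - 2*v*0 = 4 - 1*0 = 4 + 0 = 4)
Y(3)*n + d(2*5, 4) = 4*64 + 7 = 256 + 7 = 263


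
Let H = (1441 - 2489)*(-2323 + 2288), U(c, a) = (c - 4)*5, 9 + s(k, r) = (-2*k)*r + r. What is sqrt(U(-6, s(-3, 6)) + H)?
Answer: 3*sqrt(4070) ≈ 191.39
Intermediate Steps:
s(k, r) = -9 + r - 2*k*r (s(k, r) = -9 + ((-2*k)*r + r) = -9 + (-2*k*r + r) = -9 + (r - 2*k*r) = -9 + r - 2*k*r)
U(c, a) = -20 + 5*c (U(c, a) = (-4 + c)*5 = -20 + 5*c)
H = 36680 (H = -1048*(-35) = 36680)
sqrt(U(-6, s(-3, 6)) + H) = sqrt((-20 + 5*(-6)) + 36680) = sqrt((-20 - 30) + 36680) = sqrt(-50 + 36680) = sqrt(36630) = 3*sqrt(4070)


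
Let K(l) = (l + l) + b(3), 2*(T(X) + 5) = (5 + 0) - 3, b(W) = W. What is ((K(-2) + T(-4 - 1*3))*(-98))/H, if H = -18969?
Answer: -490/18969 ≈ -0.025832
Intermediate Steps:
T(X) = -4 (T(X) = -5 + ((5 + 0) - 3)/2 = -5 + (5 - 3)/2 = -5 + (1/2)*2 = -5 + 1 = -4)
K(l) = 3 + 2*l (K(l) = (l + l) + 3 = 2*l + 3 = 3 + 2*l)
((K(-2) + T(-4 - 1*3))*(-98))/H = (((3 + 2*(-2)) - 4)*(-98))/(-18969) = (((3 - 4) - 4)*(-98))*(-1/18969) = ((-1 - 4)*(-98))*(-1/18969) = -5*(-98)*(-1/18969) = 490*(-1/18969) = -490/18969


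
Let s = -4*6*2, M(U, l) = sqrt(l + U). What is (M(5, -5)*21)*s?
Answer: 0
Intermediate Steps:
M(U, l) = sqrt(U + l)
s = -48 (s = -24*2 = -48)
(M(5, -5)*21)*s = (sqrt(5 - 5)*21)*(-48) = (sqrt(0)*21)*(-48) = (0*21)*(-48) = 0*(-48) = 0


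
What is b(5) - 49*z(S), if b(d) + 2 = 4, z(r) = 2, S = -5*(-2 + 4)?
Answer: -96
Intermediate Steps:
S = -10 (S = -5*2 = -10)
b(d) = 2 (b(d) = -2 + 4 = 2)
b(5) - 49*z(S) = 2 - 49*2 = 2 - 98 = -96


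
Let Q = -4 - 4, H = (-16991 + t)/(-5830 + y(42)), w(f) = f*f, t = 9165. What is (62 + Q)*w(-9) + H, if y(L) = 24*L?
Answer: 10549627/2411 ≈ 4375.6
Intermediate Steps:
w(f) = f²
H = 3913/2411 (H = (-16991 + 9165)/(-5830 + 24*42) = -7826/(-5830 + 1008) = -7826/(-4822) = -7826*(-1/4822) = 3913/2411 ≈ 1.6230)
Q = -8
(62 + Q)*w(-9) + H = (62 - 8)*(-9)² + 3913/2411 = 54*81 + 3913/2411 = 4374 + 3913/2411 = 10549627/2411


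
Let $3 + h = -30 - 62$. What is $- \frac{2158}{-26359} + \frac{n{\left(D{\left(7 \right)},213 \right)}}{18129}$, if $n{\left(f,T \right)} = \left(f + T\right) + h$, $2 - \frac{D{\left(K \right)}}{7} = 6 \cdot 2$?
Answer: $\frac{13462538}{159287437} \approx 0.084517$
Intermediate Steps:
$D{\left(K \right)} = -70$ ($D{\left(K \right)} = 14 - 7 \cdot 6 \cdot 2 = 14 - 84 = -70$)
$h = -95$ ($h = -3 - 92 = -95$)
$n{\left(f,T \right)} = -95 + T + f$ ($n{\left(f,T \right)} = \left(f + T\right) - 95 = \left(T + f\right) - 95 = -95 + T + f$)
$- \frac{2158}{-26359} + \frac{n{\left(D{\left(7 \right)},213 \right)}}{18129} = - \frac{2158}{-26359} + \frac{-95 + 213 - 70}{18129} = \left(-2158\right) \left(- \frac{1}{26359}\right) + 48 \cdot \frac{1}{18129} = \frac{2158}{26359} + \frac{16}{6043} = \frac{13462538}{159287437}$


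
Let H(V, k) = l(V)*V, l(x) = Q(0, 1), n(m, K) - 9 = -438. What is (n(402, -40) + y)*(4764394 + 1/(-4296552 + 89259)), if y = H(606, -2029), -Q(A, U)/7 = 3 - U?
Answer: -59554293732085211/1402431 ≈ -4.2465e+10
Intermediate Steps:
n(m, K) = -429 (n(m, K) = 9 - 438 = -429)
Q(A, U) = -21 + 7*U (Q(A, U) = -7*(3 - U) = -21 + 7*U)
l(x) = -14 (l(x) = -21 + 7*1 = -21 + 7 = -14)
H(V, k) = -14*V
y = -8484 (y = -14*606 = -8484)
(n(402, -40) + y)*(4764394 + 1/(-4296552 + 89259)) = (-429 - 8484)*(4764394 + 1/(-4296552 + 89259)) = -8913*(4764394 + 1/(-4207293)) = -8913*(4764394 - 1/4207293) = -8913*20045201525441/4207293 = -59554293732085211/1402431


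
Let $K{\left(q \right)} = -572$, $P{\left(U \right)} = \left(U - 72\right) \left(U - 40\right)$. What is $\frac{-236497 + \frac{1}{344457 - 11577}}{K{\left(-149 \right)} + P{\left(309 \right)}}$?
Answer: $- \frac{78725121359}{21031691280} \approx -3.7432$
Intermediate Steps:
$P{\left(U \right)} = \left(-72 + U\right) \left(-40 + U\right)$
$\frac{-236497 + \frac{1}{344457 - 11577}}{K{\left(-149 \right)} + P{\left(309 \right)}} = \frac{-236497 + \frac{1}{344457 - 11577}}{-572 + \left(2880 + 309^{2} - 34608\right)} = \frac{-236497 + \frac{1}{332880}}{-572 + \left(2880 + 95481 - 34608\right)} = \frac{-236497 + \frac{1}{332880}}{-572 + 63753} = - \frac{78725121359}{332880 \cdot 63181} = \left(- \frac{78725121359}{332880}\right) \frac{1}{63181} = - \frac{78725121359}{21031691280}$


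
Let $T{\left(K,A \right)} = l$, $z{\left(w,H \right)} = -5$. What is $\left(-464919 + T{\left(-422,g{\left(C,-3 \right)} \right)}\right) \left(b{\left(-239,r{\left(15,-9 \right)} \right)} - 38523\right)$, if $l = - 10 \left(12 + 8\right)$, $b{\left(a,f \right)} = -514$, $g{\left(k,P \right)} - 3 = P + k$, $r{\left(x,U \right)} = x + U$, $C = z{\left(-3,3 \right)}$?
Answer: $18156850403$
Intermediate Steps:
$C = -5$
$r{\left(x,U \right)} = U + x$
$g{\left(k,P \right)} = 3 + P + k$ ($g{\left(k,P \right)} = 3 + \left(P + k\right) = 3 + P + k$)
$l = -200$ ($l = \left(-10\right) 20 = -200$)
$T{\left(K,A \right)} = -200$
$\left(-464919 + T{\left(-422,g{\left(C,-3 \right)} \right)}\right) \left(b{\left(-239,r{\left(15,-9 \right)} \right)} - 38523\right) = \left(-464919 - 200\right) \left(-514 - 38523\right) = \left(-465119\right) \left(-39037\right) = 18156850403$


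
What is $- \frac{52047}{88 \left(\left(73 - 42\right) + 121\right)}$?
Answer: $- \frac{52047}{13376} \approx -3.8911$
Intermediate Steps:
$- \frac{52047}{88 \left(\left(73 - 42\right) + 121\right)} = - \frac{52047}{88 \left(31 + 121\right)} = - \frac{52047}{88 \cdot 152} = - \frac{52047}{13376}$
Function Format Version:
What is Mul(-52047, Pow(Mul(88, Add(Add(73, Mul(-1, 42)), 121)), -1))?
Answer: Rational(-52047, 13376) ≈ -3.8911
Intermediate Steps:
Mul(-52047, Pow(Mul(88, Add(Add(73, Mul(-1, 42)), 121)), -1)) = Mul(-52047, Pow(Mul(88, Add(Add(73, -42), 121)), -1)) = Mul(-52047, Pow(Mul(88, Add(31, 121)), -1)) = Mul(-52047, Pow(Mul(88, 152), -1)) = Mul(-52047, Pow(13376, -1)) = Mul(-52047, Rational(1, 13376)) = Rational(-52047, 13376)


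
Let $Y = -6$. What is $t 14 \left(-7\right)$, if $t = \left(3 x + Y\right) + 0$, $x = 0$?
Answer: $588$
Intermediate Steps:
$t = -6$ ($t = \left(3 \cdot 0 - 6\right) + 0 = \left(0 - 6\right) + 0 = -6 + 0 = -6$)
$t 14 \left(-7\right) = \left(-6\right) 14 \left(-7\right) = \left(-84\right) \left(-7\right) = 588$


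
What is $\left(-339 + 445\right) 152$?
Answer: $16112$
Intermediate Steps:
$\left(-339 + 445\right) 152 = 106 \cdot 152 = 16112$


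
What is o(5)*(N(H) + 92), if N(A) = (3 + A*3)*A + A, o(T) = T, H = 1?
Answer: 495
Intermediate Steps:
N(A) = A + A*(3 + 3*A) (N(A) = (3 + 3*A)*A + A = A*(3 + 3*A) + A = A + A*(3 + 3*A))
o(5)*(N(H) + 92) = 5*(1*(4 + 3*1) + 92) = 5*(1*(4 + 3) + 92) = 5*(1*7 + 92) = 5*(7 + 92) = 5*99 = 495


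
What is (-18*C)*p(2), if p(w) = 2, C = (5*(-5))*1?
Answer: 900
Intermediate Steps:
C = -25 (C = -25*1 = -25)
(-18*C)*p(2) = -18*(-25)*2 = 450*2 = 900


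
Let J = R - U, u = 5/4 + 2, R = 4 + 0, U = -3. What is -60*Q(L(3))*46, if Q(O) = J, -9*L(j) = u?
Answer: -19320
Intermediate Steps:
R = 4
u = 13/4 (u = 5*(¼) + 2 = 5/4 + 2 = 13/4 ≈ 3.2500)
L(j) = -13/36 (L(j) = -⅑*13/4 = -13/36)
J = 7 (J = 4 - 1*(-3) = 4 + 3 = 7)
Q(O) = 7
-60*Q(L(3))*46 = -60*7*46 = -420*46 = -19320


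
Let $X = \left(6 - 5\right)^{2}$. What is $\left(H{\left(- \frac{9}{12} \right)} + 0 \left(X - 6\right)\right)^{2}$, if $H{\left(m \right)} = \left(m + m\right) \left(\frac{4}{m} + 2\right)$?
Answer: $25$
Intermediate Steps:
$X = 1$ ($X = 1^{2} = 1$)
$H{\left(m \right)} = 2 m \left(2 + \frac{4}{m}\right)$
$\left(H{\left(- \frac{9}{12} \right)} + 0 \left(X - 6\right)\right)^{2} = \left(\left(8 + 4 \left(- \frac{9}{12}\right)\right) + 0 \left(1 - 6\right)\right)^{2} = \left(\left(8 + 4 \left(\left(-9\right) \frac{1}{12}\right)\right) + 0 \left(-5\right)\right)^{2} = \left(\left(8 + 4 \left(- \frac{3}{4}\right)\right) + 0\right)^{2} = \left(\left(8 - 3\right) + 0\right)^{2} = \left(5 + 0\right)^{2} = 5^{2} = 25$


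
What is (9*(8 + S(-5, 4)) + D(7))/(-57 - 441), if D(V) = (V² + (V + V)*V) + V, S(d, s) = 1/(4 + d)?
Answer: -217/498 ≈ -0.43574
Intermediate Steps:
D(V) = V + 3*V² (D(V) = (V² + (2*V)*V) + V = (V² + 2*V²) + V = 3*V² + V = V + 3*V²)
(9*(8 + S(-5, 4)) + D(7))/(-57 - 441) = (9*(8 + 1/(4 - 5)) + 7*(1 + 3*7))/(-57 - 441) = (9*(8 + 1/(-1)) + 7*(1 + 21))/(-498) = (9*(8 - 1) + 7*22)*(-1/498) = (9*7 + 154)*(-1/498) = (63 + 154)*(-1/498) = 217*(-1/498) = -217/498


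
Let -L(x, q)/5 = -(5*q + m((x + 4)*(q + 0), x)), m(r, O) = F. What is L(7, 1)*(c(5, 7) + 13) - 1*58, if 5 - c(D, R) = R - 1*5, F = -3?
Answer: 102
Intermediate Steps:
m(r, O) = -3
c(D, R) = 10 - R (c(D, R) = 5 - (R - 1*5) = 5 - (R - 5) = 5 - (-5 + R) = 5 + (5 - R) = 10 - R)
L(x, q) = -15 + 25*q (L(x, q) = -(-5)*(5*q - 3) = -(-5)*(-3 + 5*q) = -5*(3 - 5*q) = -15 + 25*q)
L(7, 1)*(c(5, 7) + 13) - 1*58 = (-15 + 25*1)*((10 - 1*7) + 13) - 1*58 = (-15 + 25)*((10 - 7) + 13) - 58 = 10*(3 + 13) - 58 = 10*16 - 58 = 160 - 58 = 102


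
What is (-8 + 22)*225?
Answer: 3150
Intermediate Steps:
(-8 + 22)*225 = 14*225 = 3150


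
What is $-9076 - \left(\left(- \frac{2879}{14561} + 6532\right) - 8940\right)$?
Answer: $- \frac{97089869}{14561} \approx -6667.8$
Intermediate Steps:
$-9076 - \left(\left(- \frac{2879}{14561} + 6532\right) - 8940\right) = -9076 - \left(\frac{95109573}{14561} - 8940\right) = -9076 - - \frac{35065767}{14561} = -9076 + \frac{35065767}{14561} = - \frac{97089869}{14561}$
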